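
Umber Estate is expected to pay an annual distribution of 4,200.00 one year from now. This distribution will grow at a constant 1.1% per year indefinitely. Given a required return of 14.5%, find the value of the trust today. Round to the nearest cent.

31343.28

Growing perpetuity: P = D₁ / (r − g) = 4,200.0000 / (0.145 − 0.011) = 31,343.28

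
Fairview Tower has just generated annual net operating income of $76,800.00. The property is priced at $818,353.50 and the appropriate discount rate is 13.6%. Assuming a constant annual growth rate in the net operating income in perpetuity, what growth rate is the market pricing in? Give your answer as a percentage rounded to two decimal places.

P = D₀(1+g)/(r−g) ⇒ P(r−g) = D₀(1+g) ⇒ g(P+D₀) = P·r − D₀
g = (P·r − D₀)/(P + D₀) = ($818,353.50×0.136 − $76,800.00) / ($818,353.50 + $76,800.00) = 0.038536

3.85%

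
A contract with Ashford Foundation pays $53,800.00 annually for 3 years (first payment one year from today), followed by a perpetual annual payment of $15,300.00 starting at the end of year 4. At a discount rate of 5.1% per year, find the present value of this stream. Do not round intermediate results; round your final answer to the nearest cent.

PV of 3-year annuity: $53,800.00 × [1 − (1+0.051)^−3] / 0.051 = 146236.64426
Perpetuity value at year 3: $15,300.00 / 0.051 = 300000.00000
PV of perpetuity: 300000.00000 / (1+0.051)^3 = 258412.25544
Total PV = 146236.64426 + 258412.25544 = 404648.89970

$404648.90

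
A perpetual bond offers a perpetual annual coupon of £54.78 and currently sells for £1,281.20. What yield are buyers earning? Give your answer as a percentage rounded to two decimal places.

4.28%

P = C/r ⇒ r = C/P = £54.78/£1,281.20 = 0.042757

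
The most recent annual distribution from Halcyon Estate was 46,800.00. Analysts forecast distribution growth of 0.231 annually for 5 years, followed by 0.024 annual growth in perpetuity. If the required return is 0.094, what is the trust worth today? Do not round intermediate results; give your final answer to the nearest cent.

D_1 = 57610.80000
D_2 = 70918.89480
D_3 = 87301.15950
D_4 = 107467.72734
D_5 = 132292.77236
Terminal value at year 5: TV = D_5×(1+g_2)/(r−g_2) = 135467.79890/0.07 = 1935254.26994
P_0 = D_1/(1+r)^1 + D_2/(1+r)^2 + D_3/(1+r)^3 + D_4/(1+r)^4 + D_5/(1+r)^5 + TV/(1+r)^5
    = 52660.69470 + 59255.31552 + 66675.77093 + 75025.47899 + 84420.80863 + 1234955.82907 = 1572993.89783

1572993.90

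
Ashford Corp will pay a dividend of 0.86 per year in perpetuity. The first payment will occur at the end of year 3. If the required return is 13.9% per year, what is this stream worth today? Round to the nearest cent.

Value at end of year 2: C / r = 0.86 / 0.139 = 6.1871
Discount to today: PV = 6.1871 / (1 + 0.139)^2 = 6.1871 / 1.297321 = 4.77

4.77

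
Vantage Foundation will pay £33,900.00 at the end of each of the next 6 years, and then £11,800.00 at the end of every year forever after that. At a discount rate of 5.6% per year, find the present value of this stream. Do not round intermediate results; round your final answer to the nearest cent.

£320766.42

PV of 6-year annuity: £33,900.00 × [1 − (1+0.056)^−6] / 0.056 = 168813.00364
Perpetuity value at year 6: £11,800.00 / 0.056 = 210714.28571
PV of perpetuity: 210714.28571 / (1+0.056)^6 = 151953.41719
Total PV = 168813.00364 + 151953.41719 = 320766.42083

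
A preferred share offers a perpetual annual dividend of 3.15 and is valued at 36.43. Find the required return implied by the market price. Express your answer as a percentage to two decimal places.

8.65%

P = C/r ⇒ r = C/P = 3.15/36.43 = 0.086467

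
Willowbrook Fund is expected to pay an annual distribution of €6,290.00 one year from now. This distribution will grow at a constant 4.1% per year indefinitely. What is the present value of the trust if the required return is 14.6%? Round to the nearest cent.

Growing perpetuity: P = D₁ / (r − g) = €6,290.0000 / (0.146 − 0.041) = €59,904.76

€59904.76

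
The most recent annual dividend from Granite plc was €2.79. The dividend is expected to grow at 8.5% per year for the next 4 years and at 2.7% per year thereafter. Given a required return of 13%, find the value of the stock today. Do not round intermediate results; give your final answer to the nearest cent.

€33.74

D_1 = 3.02715
D_2 = 3.28446
D_3 = 3.56364
D_4 = 3.86655
Terminal value at year 4: TV = D_4×(1+g_2)/(r−g_2) = 3.97094/0.103 = 38.55284
P_0 = D_1/(1+r)^1 + D_2/(1+r)^2 + D_3/(1+r)^3 + D_4/(1+r)^4 + TV/(1+r)^4
    = 2.67889 + 2.57221 + 2.46978 + 2.37142 + 23.64518 = 33.73749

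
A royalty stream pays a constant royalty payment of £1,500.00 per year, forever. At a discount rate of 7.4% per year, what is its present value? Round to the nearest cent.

£20270.27

Level perpetuity: PV = C / r = £1,500.00 / 0.074 = £20,270.27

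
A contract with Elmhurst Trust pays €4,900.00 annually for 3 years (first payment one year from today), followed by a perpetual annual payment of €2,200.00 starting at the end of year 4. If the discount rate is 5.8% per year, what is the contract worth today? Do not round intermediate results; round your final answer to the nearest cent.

€45174.96

PV of 3-year annuity: €4,900.00 × [1 − (1+0.058)^−3] / 0.058 = 13146.37594
Perpetuity value at year 3: €2,200.00 / 0.058 = 37931.03448
PV of perpetuity: 37931.03448 / (1+0.058)^3 = 32028.57998
Total PV = 13146.37594 + 32028.57998 = 45174.95592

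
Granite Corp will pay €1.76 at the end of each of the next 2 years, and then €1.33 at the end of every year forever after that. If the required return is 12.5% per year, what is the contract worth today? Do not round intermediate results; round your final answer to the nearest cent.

€11.36

PV of 2-year annuity: €1.76 × [1 − (1+0.125)^−2] / 0.125 = 2.95506
Perpetuity value at year 2: €1.33 / 0.125 = 10.64000
PV of perpetuity: 10.64000 / (1+0.125)^2 = 8.40691
Total PV = 2.95506 + 8.40691 = 11.36198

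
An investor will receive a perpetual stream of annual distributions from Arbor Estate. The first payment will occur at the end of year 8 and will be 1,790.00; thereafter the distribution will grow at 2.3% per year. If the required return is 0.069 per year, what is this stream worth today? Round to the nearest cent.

24392.22

Value at end of year 7: C₁ / (r − g) = 1,790.00 / (0.069 − 0.023) = 38,913.0435
Discount to today: PV = 38,913.0435 / (1 + 0.069)^7 = 38,913.0435 / 1.595306 = 24,392.22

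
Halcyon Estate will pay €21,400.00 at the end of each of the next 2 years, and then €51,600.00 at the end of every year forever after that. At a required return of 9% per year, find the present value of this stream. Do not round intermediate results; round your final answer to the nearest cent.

€520208.18

PV of 2-year annuity: €21,400.00 × [1 − (1+0.09)^−2] / 0.09 = 37644.97938
Perpetuity value at year 2: €51,600.00 / 0.09 = 573333.33333
PV of perpetuity: 573333.33333 / (1+0.09)^2 = 482563.19614
Total PV = 37644.97938 + 482563.19614 = 520208.17552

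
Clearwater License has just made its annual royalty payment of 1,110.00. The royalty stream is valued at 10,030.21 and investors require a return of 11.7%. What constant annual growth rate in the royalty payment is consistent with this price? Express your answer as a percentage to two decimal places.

0.57%

P = D₀(1+g)/(r−g) ⇒ P(r−g) = D₀(1+g) ⇒ g(P+D₀) = P·r − D₀
g = (P·r − D₀)/(P + D₀) = (10,030.21×0.117 − 1,110.00) / (10,030.21 + 1,110.00) = 0.005703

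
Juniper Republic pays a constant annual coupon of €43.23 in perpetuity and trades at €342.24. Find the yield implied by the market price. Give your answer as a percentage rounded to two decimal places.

12.63%

P = C/r ⇒ r = C/P = €43.23/€342.24 = 0.126315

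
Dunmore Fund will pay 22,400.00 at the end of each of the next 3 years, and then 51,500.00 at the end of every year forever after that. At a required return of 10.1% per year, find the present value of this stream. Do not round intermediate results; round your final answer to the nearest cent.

PV of 3-year annuity: 22,400.00 × [1 − (1+0.101)^−3] / 0.101 = 55607.56078
Perpetuity value at year 3: 51,500.00 / 0.101 = 509900.99010
PV of perpetuity: 509900.99010 / (1+0.101)^3 = 382053.24992
Total PV = 55607.56078 + 382053.24992 = 437660.81070

437660.81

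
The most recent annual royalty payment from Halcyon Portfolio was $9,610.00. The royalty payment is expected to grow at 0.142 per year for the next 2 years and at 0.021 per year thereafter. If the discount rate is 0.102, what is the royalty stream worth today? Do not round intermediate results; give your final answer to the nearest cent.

D_1 = 10974.62000
D_2 = 12533.01604
Terminal value at year 2: TV = D_2×(1+g_2)/(r−g_2) = 12796.20938/0.081 = 157977.89354
P_0 = D_1/(1+r)^1 + D_2/(1+r)^2 + TV/(1+r)^2
    = 9958.82033 + 10320.30201 + 130086.76976 = 150365.89209

$150365.89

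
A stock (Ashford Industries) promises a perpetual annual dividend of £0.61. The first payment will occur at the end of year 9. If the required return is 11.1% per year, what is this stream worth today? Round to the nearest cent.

Value at end of year 8: C / r = £0.61 / 0.111 = £5.4955
Discount to today: PV = £5.4955 / (1 + 0.111)^8 = £5.4955 / 2.321200 = £2.37

£2.37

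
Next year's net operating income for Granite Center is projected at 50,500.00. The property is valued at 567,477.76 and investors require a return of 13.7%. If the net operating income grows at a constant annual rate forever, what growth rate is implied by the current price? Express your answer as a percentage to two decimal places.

P = D₁/(r−g) ⇒ g = r − D₁/P = 0.137 − 50,500.00/567,477.76 = 0.048010

4.80%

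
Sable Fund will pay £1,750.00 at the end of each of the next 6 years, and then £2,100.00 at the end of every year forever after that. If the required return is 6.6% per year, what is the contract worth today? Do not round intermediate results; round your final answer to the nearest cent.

PV of 6-year annuity: £1,750.00 × [1 − (1+0.066)^−6] / 0.066 = 8445.45390
Perpetuity value at year 6: £2,100.00 / 0.066 = 31818.18182
PV of perpetuity: 31818.18182 / (1+0.066)^6 = 21683.63714
Total PV = 8445.45390 + 21683.63714 = 30129.09104

£30129.09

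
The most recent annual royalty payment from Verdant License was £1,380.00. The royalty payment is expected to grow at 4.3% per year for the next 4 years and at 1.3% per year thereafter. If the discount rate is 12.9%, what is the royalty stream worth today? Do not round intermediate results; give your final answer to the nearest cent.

£13323.80

D_1 = 1439.34000
D_2 = 1501.23162
D_3 = 1565.78458
D_4 = 1633.11332
Terminal value at year 4: TV = D_4×(1+g_2)/(r−g_2) = 1654.34379/0.116 = 14261.58439
P_0 = D_1/(1+r)^1 + D_2/(1+r)^2 + D_3/(1+r)^3 + D_4/(1+r)^4 + TV/(1+r)^4
    = 1274.88043 + 1177.76819 + 1088.05334 + 1005.17239 + 8777.92788 = 13323.80223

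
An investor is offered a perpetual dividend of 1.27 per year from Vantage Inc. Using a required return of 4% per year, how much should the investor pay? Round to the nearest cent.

31.75

Level perpetuity: PV = C / r = 1.27 / 0.04 = 31.75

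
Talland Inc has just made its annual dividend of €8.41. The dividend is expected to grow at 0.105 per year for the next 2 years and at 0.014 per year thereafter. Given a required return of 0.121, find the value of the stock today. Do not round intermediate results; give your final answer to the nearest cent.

D_1 = 9.29305
D_2 = 10.26882
Terminal value at year 2: TV = D_2×(1+g_2)/(r−g_2) = 10.41258/0.107 = 97.31387
P_0 = D_1/(1+r)^1 + D_2/(1+r)^2 + TV/(1+r)^2
    = 8.28996 + 8.17164 + 77.43967 = 93.90128

€93.90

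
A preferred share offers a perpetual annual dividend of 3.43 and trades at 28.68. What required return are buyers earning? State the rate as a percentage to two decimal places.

11.96%

P = C/r ⇒ r = C/P = 3.43/28.68 = 0.119596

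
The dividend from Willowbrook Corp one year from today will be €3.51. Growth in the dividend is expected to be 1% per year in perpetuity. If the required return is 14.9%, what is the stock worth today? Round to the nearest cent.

€25.25

Growing perpetuity: P = D₁ / (r − g) = €3.5100 / (0.149 − 0.01) = €25.25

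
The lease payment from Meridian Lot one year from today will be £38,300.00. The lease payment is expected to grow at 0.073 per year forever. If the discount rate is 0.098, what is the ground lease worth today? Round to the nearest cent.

Growing perpetuity: P = D₁ / (r − g) = £38,300.0000 / (0.098 − 0.073) = £1,532,000.00

£1532000.00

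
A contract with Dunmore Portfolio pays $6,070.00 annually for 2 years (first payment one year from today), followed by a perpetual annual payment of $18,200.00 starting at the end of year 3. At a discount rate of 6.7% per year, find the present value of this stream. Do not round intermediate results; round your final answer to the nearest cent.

PV of 2-year annuity: $6,070.00 × [1 − (1+0.067)^−2] / 0.067 = 11020.47538
Perpetuity value at year 2: $18,200.00 / 0.067 = 271641.79104
PV of perpetuity: 271641.79104 / (1+0.067)^2 = 238598.52053
Total PV = 11020.47538 + 238598.52053 = 249618.99592

$249619.00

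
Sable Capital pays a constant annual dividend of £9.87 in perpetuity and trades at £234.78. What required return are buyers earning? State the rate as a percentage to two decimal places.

4.20%

P = C/r ⇒ r = C/P = £9.87/£234.78 = 0.042039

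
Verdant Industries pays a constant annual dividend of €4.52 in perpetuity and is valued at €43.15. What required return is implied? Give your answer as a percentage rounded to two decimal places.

10.48%

P = C/r ⇒ r = C/P = €4.52/€43.15 = 0.104751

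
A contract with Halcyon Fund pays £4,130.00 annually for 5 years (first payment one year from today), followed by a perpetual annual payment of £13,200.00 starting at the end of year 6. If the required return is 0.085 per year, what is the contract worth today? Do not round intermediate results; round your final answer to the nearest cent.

£119552.49

PV of 5-year annuity: £4,130.00 × [1 − (1+0.085)^−5] / 0.085 = 16274.85179
Perpetuity value at year 5: £13,200.00 / 0.085 = 155294.11765
PV of perpetuity: 155294.11765 / (1+0.085)^5 = 103277.64220
Total PV = 16274.85179 + 103277.64220 = 119552.49399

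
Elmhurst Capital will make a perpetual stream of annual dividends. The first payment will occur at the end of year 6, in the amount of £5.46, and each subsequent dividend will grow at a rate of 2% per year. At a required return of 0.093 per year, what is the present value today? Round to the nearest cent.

£47.95

Value at end of year 5: C₁ / (r − g) = £5.46 / (0.093 − 0.02) = £74.7945
Discount to today: PV = £74.7945 / (1 + 0.093)^5 = £74.7945 / 1.559915 = £47.95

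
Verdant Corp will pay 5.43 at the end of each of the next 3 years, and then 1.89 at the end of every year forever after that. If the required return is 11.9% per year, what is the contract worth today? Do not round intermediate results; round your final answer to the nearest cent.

24.40

PV of 3-year annuity: 5.43 × [1 − (1+0.119)^−3] / 0.119 = 13.06439
Perpetuity value at year 3: 1.89 / 0.119 = 15.88235
PV of perpetuity: 15.88235 / (1+0.119)^3 = 11.33508
Total PV = 13.06439 + 11.33508 = 24.39947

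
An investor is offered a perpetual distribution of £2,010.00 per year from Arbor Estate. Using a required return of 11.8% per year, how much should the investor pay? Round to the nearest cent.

Level perpetuity: PV = C / r = £2,010.00 / 0.118 = £17,033.90

£17033.90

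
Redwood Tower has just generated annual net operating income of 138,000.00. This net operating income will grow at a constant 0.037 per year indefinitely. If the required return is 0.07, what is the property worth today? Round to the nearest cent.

D₁ = D₀ × (1 + g) = 138,000.00 × 1.037 = 143,106.0000
Growing perpetuity: P = D₁ / (r − g) = 143,106.0000 / (0.07 − 0.037) = 4,336,545.45

4336545.45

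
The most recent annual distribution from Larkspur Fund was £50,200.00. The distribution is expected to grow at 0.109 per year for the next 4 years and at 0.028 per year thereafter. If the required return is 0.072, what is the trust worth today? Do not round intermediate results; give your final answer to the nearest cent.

£1562091.15

D_1 = 55671.80000
D_2 = 61740.02620
D_3 = 68469.68906
D_4 = 75932.88516
Terminal value at year 4: TV = D_4×(1+g_2)/(r−g_2) = 78059.00595/0.044 = 1774068.31699
P_0 = D_1/(1+r)^1 + D_2/(1+r)^2 + D_3/(1+r)^3 + D_4/(1+r)^4 + TV/(1+r)^4
    = 51932.64925 + 53725.10077 + 55579.41861 + 57497.73810 + 1343356.24462 = 1562091.15134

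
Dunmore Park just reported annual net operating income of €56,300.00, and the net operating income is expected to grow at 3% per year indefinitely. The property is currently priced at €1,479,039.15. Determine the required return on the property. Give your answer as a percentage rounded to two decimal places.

6.92%

D₁ = €56,300.00 × 1.03 = €57,989.0000
P = D₁/(r − g) ⇒ r = D₁/P + g = €57,989.0000/€1,479,039.15 + 0.03 = 0.039207 + 0.03 = 0.069207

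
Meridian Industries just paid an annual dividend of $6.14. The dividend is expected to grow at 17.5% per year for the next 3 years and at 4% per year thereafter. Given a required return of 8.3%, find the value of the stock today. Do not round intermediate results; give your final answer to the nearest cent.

$211.38

D_1 = 7.21450
D_2 = 8.47704
D_3 = 9.96052
Terminal value at year 3: TV = D_3×(1+g_2)/(r−g_2) = 10.35894/0.043 = 240.90558
P_0 = D_1/(1+r)^1 + D_2/(1+r)^2 + D_3/(1+r)^3 + TV/(1+r)^3
    = 6.66159 + 7.22748 + 7.84145 + 189.65377 = 211.38430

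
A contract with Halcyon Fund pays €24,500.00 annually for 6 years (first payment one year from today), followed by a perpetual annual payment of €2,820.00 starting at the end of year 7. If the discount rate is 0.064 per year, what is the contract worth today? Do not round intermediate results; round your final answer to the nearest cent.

PV of 6-year annuity: €24,500.00 × [1 − (1+0.064)^−6] / 0.064 = 118975.10967
Perpetuity value at year 6: €2,820.00 / 0.064 = 44062.50000
PV of perpetuity: 44062.50000 / (1+0.064)^6 = 30368.22207
Total PV = 118975.10967 + 30368.22207 = 149343.33174

€149343.33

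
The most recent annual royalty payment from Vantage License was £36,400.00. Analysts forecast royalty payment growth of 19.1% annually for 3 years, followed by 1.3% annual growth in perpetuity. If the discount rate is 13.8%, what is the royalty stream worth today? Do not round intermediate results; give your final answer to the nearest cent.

D_1 = 43352.40000
D_2 = 51632.70840
D_3 = 61494.55570
Terminal value at year 3: TV = D_3×(1+g_2)/(r−g_2) = 62293.98493/0.125 = 498351.87943
P_0 = D_1/(1+r)^1 + D_2/(1+r)^2 + D_3/(1+r)^3 + TV/(1+r)^3
    = 38095.25483 + 39869.46266 + 41726.30055 + 338149.93967 = 457840.95771

£457840.96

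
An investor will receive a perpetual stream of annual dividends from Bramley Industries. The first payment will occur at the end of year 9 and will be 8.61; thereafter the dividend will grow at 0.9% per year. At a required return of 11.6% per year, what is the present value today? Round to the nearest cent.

33.44

Value at end of year 8: C₁ / (r − g) = 8.61 / (0.116 − 0.009) = 80.4673
Discount to today: PV = 80.4673 / (1 + 0.116)^8 = 80.4673 / 2.406099 = 33.44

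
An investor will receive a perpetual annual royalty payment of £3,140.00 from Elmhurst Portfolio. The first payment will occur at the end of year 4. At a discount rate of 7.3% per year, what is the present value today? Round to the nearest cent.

Value at end of year 3: C / r = £3,140.00 / 0.073 = £43,013.6986
Discount to today: PV = £43,013.6986 / (1 + 0.073)^3 = £43,013.6986 / 1.235376 = £34,818.30

£34818.30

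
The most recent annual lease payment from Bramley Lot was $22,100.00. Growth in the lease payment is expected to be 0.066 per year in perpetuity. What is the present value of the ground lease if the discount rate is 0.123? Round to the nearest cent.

$413308.77

D₁ = D₀ × (1 + g) = $22,100.00 × 1.066 = $23,558.6000
Growing perpetuity: P = D₁ / (r − g) = $23,558.6000 / (0.123 − 0.066) = $413,308.77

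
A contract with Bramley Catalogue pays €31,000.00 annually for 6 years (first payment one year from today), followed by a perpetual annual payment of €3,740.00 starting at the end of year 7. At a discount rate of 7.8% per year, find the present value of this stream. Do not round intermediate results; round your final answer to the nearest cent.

€174736.68

PV of 6-year annuity: €31,000.00 × [1 − (1+0.078)^−6] / 0.078 = 144182.93978
Perpetuity value at year 6: €3,740.00 / 0.078 = 47948.71795
PV of perpetuity: 47948.71795 / (1+0.078)^6 = 30553.74392
Total PV = 144182.93978 + 30553.74392 = 174736.68370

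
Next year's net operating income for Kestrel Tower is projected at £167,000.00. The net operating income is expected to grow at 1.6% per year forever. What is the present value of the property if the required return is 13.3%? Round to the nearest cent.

Growing perpetuity: P = D₁ / (r − g) = £167,000.0000 / (0.133 − 0.016) = £1,427,350.43

£1427350.43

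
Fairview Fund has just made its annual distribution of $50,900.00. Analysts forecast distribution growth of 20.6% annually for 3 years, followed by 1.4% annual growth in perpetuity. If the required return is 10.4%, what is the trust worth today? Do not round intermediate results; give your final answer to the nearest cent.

$930257.64

D_1 = 61385.40000
D_2 = 74030.79240
D_3 = 89281.13563
Terminal value at year 3: TV = D_3×(1+g_2)/(r−g_2) = 90531.07153/0.09 = 1005900.79481
P_0 = D_1/(1+r)^1 + D_2/(1+r)^2 + D_3/(1+r)^3 + TV/(1+r)^3
    = 55602.71739 + 60739.92498 + 66351.76587 + 747563.22881 = 930257.63705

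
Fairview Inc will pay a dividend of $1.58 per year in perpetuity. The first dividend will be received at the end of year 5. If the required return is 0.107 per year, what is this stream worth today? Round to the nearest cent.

$9.83

Value at end of year 4: C / r = $1.58 / 0.107 = $14.7664
Discount to today: PV = $14.7664 / (1 + 0.107)^4 = $14.7664 / 1.501725 = $9.83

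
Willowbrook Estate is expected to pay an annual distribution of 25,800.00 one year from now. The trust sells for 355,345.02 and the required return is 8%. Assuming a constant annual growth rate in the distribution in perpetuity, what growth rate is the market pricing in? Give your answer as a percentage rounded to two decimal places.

P = D₁/(r−g) ⇒ g = r − D₁/P = 0.08 − 25,800.00/355,345.02 = 0.007395

0.74%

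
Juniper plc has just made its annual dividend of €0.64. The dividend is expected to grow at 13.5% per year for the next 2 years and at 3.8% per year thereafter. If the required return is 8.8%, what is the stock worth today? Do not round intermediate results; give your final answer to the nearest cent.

€15.82

D_1 = 0.72640
D_2 = 0.82446
Terminal value at year 2: TV = D_2×(1+g_2)/(r−g_2) = 0.85579/0.05 = 17.11587
P_0 = D_1/(1+r)^1 + D_2/(1+r)^2 + TV/(1+r)^2
    = 0.66765 + 0.69649 + 14.45910 = 15.82324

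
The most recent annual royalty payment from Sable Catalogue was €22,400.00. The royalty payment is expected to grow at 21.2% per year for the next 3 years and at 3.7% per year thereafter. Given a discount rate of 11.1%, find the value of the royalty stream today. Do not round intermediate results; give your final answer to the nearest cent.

€487706.59

D_1 = 27148.80000
D_2 = 32904.34560
D_3 = 39880.06687
Terminal value at year 3: TV = D_3×(1+g_2)/(r−g_2) = 41355.62934/0.074 = 558859.85596
P_0 = D_1/(1+r)^1 + D_2/(1+r)^2 + D_3/(1+r)^3 + TV/(1+r)^3
    = 24436.36364 + 26657.85124 + 29081.29226 + 407531.08210 = 487706.58923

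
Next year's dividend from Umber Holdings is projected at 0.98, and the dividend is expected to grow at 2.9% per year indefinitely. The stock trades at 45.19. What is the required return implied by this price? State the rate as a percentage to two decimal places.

P = D₁/(r − g) ⇒ r = D₁/P + g = 0.9800/45.19 + 0.029 = 0.021686 + 0.029 = 0.050686

5.07%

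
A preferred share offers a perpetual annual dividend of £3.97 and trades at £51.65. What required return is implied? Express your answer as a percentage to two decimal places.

7.69%

P = C/r ⇒ r = C/P = £3.97/£51.65 = 0.076864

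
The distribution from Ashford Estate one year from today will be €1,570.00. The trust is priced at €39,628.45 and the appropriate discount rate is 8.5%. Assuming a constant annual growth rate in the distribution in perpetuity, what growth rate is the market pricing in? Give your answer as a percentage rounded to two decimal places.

P = D₁/(r−g) ⇒ g = r − D₁/P = 0.085 − €1,570.00/€39,628.45 = 0.045382

4.54%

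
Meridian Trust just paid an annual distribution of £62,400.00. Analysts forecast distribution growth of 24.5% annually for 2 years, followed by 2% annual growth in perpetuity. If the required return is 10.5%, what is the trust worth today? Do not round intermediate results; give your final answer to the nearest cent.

D_1 = 77688.00000
D_2 = 96721.56000
Terminal value at year 2: TV = D_2×(1+g_2)/(r−g_2) = 98655.99120/0.085 = 1160658.72000
P_0 = D_1/(1+r)^1 + D_2/(1+r)^2 + TV/(1+r)^2
    = 70305.88235 + 79213.41496 + 950560.97950 = 1100080.27682

£1100080.28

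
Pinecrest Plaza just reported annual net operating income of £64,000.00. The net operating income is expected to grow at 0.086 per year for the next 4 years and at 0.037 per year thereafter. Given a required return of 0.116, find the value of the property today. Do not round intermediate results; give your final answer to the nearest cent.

D_1 = 69504.00000
D_2 = 75481.34400
D_3 = 81972.73958
D_4 = 89022.39519
Terminal value at year 4: TV = D_4×(1+g_2)/(r−g_2) = 92316.22381/0.079 = 1168559.79507
P_0 = D_1/(1+r)^1 + D_2/(1+r)^2 + D_3/(1+r)^3 + D_4/(1+r)^4 + TV/(1+r)^4
    = 62279.56989 + 60605.38791 + 58976.21081 + 57390.82880 + 753345.43628 = 992597.43370

£992597.43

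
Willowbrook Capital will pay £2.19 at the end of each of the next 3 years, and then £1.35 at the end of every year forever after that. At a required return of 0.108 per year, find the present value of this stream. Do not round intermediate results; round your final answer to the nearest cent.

PV of 3-year annuity: £2.19 × [1 − (1+0.108)^−3] / 0.108 = 5.37041
Perpetuity value at year 3: £1.35 / 0.108 = 12.50000
PV of perpetuity: 12.50000 / (1+0.108)^3 = 9.18948
Total PV = 5.37041 + 9.18948 = 14.55988

£14.56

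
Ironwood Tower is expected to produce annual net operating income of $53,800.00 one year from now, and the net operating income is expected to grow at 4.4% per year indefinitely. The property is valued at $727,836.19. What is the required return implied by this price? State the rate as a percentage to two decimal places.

11.79%

P = D₁/(r − g) ⇒ r = D₁/P + g = $53,800.0000/$727,836.19 + 0.044 = 0.073918 + 0.044 = 0.117918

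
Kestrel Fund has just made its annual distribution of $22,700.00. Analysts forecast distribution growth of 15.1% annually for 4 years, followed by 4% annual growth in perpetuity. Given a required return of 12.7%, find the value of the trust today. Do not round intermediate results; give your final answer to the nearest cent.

D_1 = 26127.70000
D_2 = 30072.98270
D_3 = 34614.00309
D_4 = 39840.71755
Terminal value at year 4: TV = D_4×(1+g_2)/(r−g_2) = 41434.34626/0.087 = 476256.85352
P_0 = D_1/(1+r)^1 + D_2/(1+r)^2 + D_3/(1+r)^3 + D_4/(1+r)^4 + TV/(1+r)^4
    = 23183.40728 + 23677.10894 + 24181.32421 + 24696.27699 + 295219.86290 = 390957.98032

$390957.98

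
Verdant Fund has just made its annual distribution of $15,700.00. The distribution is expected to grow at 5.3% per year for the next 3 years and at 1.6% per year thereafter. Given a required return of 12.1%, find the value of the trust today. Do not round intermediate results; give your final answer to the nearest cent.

D_1 = 16532.10000
D_2 = 17408.30130
D_3 = 18330.94127
Terminal value at year 3: TV = D_3×(1+g_2)/(r−g_2) = 18624.23633/0.105 = 177373.67933
P_0 = D_1/(1+r)^1 + D_2/(1+r)^2 + D_3/(1+r)^3 + TV/(1+r)^3
    = 14747.63604 + 13853.04260 + 13012.71530 + 125913.51187 = 167526.90580

$167526.91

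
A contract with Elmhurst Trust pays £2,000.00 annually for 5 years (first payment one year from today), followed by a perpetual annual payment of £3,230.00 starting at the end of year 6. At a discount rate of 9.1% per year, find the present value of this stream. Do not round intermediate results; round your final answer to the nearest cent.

PV of 5-year annuity: £2,000.00 × [1 − (1+0.091)^−5] / 0.091 = 7759.15961
Perpetuity value at year 5: £3,230.00 / 0.091 = 35494.50549
PV of perpetuity: 35494.50549 / (1+0.091)^5 = 22963.46272
Total PV = 7759.15961 + 22963.46272 = 30722.62233

£30722.62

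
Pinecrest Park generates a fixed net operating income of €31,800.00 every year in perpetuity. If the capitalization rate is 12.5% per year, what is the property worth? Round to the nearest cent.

Level perpetuity: PV = C / r = €31,800.00 / 0.125 = €254,400.00

€254400.00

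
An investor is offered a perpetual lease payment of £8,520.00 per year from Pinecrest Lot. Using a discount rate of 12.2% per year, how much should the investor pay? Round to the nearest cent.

£69836.07

Level perpetuity: PV = C / r = £8,520.00 / 0.122 = £69,836.07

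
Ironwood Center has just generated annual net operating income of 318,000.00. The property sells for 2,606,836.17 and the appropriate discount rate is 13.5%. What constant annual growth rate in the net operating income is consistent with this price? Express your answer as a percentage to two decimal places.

1.16%

P = D₀(1+g)/(r−g) ⇒ P(r−g) = D₀(1+g) ⇒ g(P+D₀) = P·r − D₀
g = (P·r − D₀)/(P + D₀) = (2,606,836.17×0.135 − 318,000.00) / (2,606,836.17 + 318,000.00) = 0.011598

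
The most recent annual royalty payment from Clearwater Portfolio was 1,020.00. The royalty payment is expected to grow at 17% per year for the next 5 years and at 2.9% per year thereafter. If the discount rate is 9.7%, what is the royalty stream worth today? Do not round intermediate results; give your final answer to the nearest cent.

D_1 = 1193.40000
D_2 = 1396.27800
D_3 = 1633.64526
D_4 = 1911.36495
D_5 = 2236.29700
Terminal value at year 5: TV = D_5×(1+g_2)/(r−g_2) = 2301.14961/0.068 = 33840.43543
P_0 = D_1/(1+r)^1 + D_2/(1+r)^2 + D_3/(1+r)^3 + D_4/(1+r)^4 + D_5/(1+r)^5 + TV/(1+r)^5
    = 1087.87603 + 1160.26887 + 1237.47910 + 1319.82730 + 1407.65537 + 21301.13794 = 27514.24461

27514.24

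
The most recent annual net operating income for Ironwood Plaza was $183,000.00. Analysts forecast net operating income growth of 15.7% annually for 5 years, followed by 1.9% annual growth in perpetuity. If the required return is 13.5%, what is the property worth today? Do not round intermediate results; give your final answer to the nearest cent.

D_1 = 211731.00000
D_2 = 244972.76700
D_3 = 283433.49142
D_4 = 327932.54957
D_5 = 379417.95985
Terminal value at year 5: TV = D_5×(1+g_2)/(r−g_2) = 386626.90109/0.116 = 3332990.52665
P_0 = D_1/(1+r)^1 + D_2/(1+r)^2 + D_3/(1+r)^3 + D_4/(1+r)^4 + D_5/(1+r)^5 + TV/(1+r)^5
    = 186547.13656 + 190163.02820 + 193849.00760 + 197606.43330 + 201436.69015 + 1769517.13161 = 2739119.42742

$2739119.43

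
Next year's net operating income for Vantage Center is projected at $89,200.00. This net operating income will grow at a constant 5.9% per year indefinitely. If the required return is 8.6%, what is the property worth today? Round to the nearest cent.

$3303703.70

Growing perpetuity: P = D₁ / (r − g) = $89,200.0000 / (0.086 − 0.059) = $3,303,703.70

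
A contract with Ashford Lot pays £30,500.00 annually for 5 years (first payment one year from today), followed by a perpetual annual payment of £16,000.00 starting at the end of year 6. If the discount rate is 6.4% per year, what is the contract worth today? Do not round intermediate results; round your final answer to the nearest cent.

PV of 5-year annuity: £30,500.00 × [1 − (1+0.064)^−5] / 0.064 = 127091.03098
Perpetuity value at year 5: £16,000.00 / 0.064 = 250000.00000
PV of perpetuity: 250000.00000 / (1+0.064)^5 = 183329.29522
Total PV = 127091.03098 + 183329.29522 = 310420.32620

£310420.33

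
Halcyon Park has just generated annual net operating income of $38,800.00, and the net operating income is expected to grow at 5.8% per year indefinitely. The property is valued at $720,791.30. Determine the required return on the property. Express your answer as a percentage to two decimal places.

11.50%

D₁ = $38,800.00 × 1.058 = $41,050.4000
P = D₁/(r − g) ⇒ r = D₁/P + g = $41,050.4000/$720,791.30 + 0.058 = 0.056952 + 0.058 = 0.114952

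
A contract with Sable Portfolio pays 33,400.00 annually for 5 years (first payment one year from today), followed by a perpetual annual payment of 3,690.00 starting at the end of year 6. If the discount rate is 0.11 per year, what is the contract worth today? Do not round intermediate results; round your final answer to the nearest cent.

PV of 5-year annuity: 33,400.00 × [1 − (1+0.11)^−5] / 0.11 = 123442.96039
Perpetuity value at year 5: 3,690.00 / 0.11 = 33545.45455
PV of perpetuity: 33545.45455 / (1+0.11)^5 = 19907.59455
Total PV = 123442.96039 + 19907.59455 = 143350.55494

143350.55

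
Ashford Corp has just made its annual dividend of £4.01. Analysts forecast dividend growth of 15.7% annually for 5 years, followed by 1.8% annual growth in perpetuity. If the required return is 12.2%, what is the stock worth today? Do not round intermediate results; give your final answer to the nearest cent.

£67.77

D_1 = 4.63957
D_2 = 5.36798
D_3 = 6.21076
D_4 = 7.18584
D_5 = 8.31402
Terminal value at year 5: TV = D_5×(1+g_2)/(r−g_2) = 8.46367/0.104 = 81.38148
P_0 = D_1/(1+r)^1 + D_2/(1+r)^2 + D_3/(1+r)^3 + D_4/(1+r)^4 + D_5/(1+r)^5 + TV/(1+r)^5
    = 4.13509 + 4.26408 + 4.39710 + 4.53426 + 4.67570 + 45.76794 = 67.77416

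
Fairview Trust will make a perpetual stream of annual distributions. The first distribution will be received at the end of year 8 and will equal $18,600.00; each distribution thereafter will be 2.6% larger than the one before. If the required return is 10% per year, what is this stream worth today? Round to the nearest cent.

$128982.99

Value at end of year 7: C₁ / (r − g) = $18,600.00 / (0.1 − 0.026) = $251,351.3514
Discount to today: PV = $251,351.3514 / (1 + 0.1)^7 = $251,351.3514 / 1.948717 = $128,982.99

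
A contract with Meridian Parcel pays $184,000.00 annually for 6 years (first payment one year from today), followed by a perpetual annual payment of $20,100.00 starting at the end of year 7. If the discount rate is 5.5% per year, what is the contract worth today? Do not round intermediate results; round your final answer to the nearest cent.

$1184221.96

PV of 6-year annuity: $184,000.00 × [1 − (1+0.055)^−6] / 0.055 = 919177.57679
Perpetuity value at year 6: $20,100.00 / 0.055 = 365454.54545
PV of perpetuity: 365454.54545 / (1+0.055)^6 = 265044.38625
Total PV = 919177.57679 + 265044.38625 = 1184221.96304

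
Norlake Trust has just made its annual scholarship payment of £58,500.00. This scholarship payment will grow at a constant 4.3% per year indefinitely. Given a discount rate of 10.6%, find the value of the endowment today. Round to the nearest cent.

£968500.00

D₁ = D₀ × (1 + g) = £58,500.00 × 1.043 = £61,015.5000
Growing perpetuity: P = D₁ / (r − g) = £61,015.5000 / (0.106 − 0.043) = £968,500.00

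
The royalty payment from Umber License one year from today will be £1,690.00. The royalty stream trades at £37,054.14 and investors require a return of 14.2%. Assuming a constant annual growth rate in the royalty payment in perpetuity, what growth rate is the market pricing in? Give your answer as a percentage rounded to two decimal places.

9.64%

P = D₁/(r−g) ⇒ g = r − D₁/P = 0.142 − £1,690.00/£37,054.14 = 0.096391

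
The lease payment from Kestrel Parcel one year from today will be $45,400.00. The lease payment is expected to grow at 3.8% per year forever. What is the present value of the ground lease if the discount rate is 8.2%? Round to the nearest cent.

$1031818.18

Growing perpetuity: P = D₁ / (r − g) = $45,400.0000 / (0.082 − 0.038) = $1,031,818.18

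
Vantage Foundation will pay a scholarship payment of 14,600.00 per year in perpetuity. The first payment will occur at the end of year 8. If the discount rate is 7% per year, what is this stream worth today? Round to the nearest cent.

129887.80

Value at end of year 7: C / r = 14,600.00 / 0.07 = 208,571.4286
Discount to today: PV = 208,571.4286 / (1 + 0.07)^7 = 208,571.4286 / 1.605781 = 129,887.80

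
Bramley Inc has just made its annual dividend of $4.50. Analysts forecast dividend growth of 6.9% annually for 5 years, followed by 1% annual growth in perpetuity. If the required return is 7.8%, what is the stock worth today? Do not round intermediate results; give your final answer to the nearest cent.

D_1 = 4.81050
D_2 = 5.14242
D_3 = 5.49725
D_4 = 5.87656
D_5 = 6.28204
Terminal value at year 5: TV = D_5×(1+g_2)/(r−g_2) = 6.34487/0.068 = 93.30684
P_0 = D_1/(1+r)^1 + D_2/(1+r)^2 + D_3/(1+r)^3 + D_4/(1+r)^4 + D_5/(1+r)^5 + TV/(1+r)^5
    = 4.46243 + 4.42517 + 4.38823 + 4.35159 + 4.31526 + 64.09434 = 86.03703

$86.04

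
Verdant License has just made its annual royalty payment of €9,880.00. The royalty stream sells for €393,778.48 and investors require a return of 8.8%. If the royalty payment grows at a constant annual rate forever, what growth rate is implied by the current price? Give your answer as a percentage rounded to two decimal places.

P = D₀(1+g)/(r−g) ⇒ P(r−g) = D₀(1+g) ⇒ g(P+D₀) = P·r − D₀
g = (P·r − D₀)/(P + D₀) = (€393,778.48×0.088 − €9,880.00) / (€393,778.48 + €9,880.00) = 0.061370

6.14%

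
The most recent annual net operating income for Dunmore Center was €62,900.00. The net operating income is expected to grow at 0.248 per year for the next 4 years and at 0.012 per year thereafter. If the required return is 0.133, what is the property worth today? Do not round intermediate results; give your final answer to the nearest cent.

D_1 = 78499.20000
D_2 = 97967.00160
D_3 = 122262.81800
D_4 = 152583.99686
Terminal value at year 4: TV = D_4×(1+g_2)/(r−g_2) = 154415.00482/0.121 = 1276157.06465
P_0 = D_1/(1+r)^1 + D_2/(1+r)^2 + D_3/(1+r)^3 + D_4/(1+r)^4 + TV/(1+r)^4
    = 69284.37776 + 76316.77268 + 84062.95878 + 92595.38620 + 774434.13909 = 1096693.63450

€1096693.63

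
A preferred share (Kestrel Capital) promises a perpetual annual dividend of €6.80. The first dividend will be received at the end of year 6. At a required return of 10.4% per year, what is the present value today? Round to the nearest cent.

Value at end of year 5: C / r = €6.80 / 0.104 = €65.3846
Discount to today: PV = €65.3846 / (1 + 0.104)^5 = €65.3846 / 1.640006 = €39.87

€39.87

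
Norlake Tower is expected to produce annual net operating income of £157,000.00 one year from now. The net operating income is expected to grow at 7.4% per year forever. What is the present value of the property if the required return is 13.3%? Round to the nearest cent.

Growing perpetuity: P = D₁ / (r − g) = £157,000.0000 / (0.133 − 0.074) = £2,661,016.95

£2661016.95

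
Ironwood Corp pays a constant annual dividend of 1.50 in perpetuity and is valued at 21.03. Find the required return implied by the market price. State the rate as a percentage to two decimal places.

7.13%

P = C/r ⇒ r = C/P = 1.50/21.03 = 0.071327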